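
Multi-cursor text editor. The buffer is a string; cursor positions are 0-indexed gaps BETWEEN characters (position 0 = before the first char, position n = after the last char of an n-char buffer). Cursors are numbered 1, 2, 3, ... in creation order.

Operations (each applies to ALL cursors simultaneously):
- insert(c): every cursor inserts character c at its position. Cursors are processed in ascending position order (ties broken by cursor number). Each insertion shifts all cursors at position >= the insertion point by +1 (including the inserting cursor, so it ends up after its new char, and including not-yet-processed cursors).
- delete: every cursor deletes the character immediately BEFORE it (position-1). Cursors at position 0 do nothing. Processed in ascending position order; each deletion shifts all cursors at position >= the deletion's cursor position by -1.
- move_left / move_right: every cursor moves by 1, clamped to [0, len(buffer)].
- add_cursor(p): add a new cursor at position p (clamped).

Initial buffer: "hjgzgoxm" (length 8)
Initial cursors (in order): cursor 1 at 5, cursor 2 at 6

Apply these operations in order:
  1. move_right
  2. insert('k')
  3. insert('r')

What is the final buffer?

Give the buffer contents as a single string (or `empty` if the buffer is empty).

After op 1 (move_right): buffer="hjgzgoxm" (len 8), cursors c1@6 c2@7, authorship ........
After op 2 (insert('k')): buffer="hjgzgokxkm" (len 10), cursors c1@7 c2@9, authorship ......1.2.
After op 3 (insert('r')): buffer="hjgzgokrxkrm" (len 12), cursors c1@8 c2@11, authorship ......11.22.

Answer: hjgzgokrxkrm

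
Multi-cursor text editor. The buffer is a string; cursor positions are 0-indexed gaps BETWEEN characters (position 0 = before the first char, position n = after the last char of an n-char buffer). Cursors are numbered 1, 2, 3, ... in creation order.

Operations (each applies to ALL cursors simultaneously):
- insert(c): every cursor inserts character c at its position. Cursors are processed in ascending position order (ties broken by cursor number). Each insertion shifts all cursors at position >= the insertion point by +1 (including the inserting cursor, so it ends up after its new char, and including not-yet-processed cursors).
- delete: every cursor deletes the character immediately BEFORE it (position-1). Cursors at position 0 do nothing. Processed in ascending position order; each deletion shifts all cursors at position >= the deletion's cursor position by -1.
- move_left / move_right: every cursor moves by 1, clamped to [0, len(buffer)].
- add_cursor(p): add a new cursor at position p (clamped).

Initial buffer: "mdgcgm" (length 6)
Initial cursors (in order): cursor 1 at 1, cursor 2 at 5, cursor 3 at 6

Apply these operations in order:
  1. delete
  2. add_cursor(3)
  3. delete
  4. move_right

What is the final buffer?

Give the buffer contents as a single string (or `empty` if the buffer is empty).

After op 1 (delete): buffer="dgc" (len 3), cursors c1@0 c2@3 c3@3, authorship ...
After op 2 (add_cursor(3)): buffer="dgc" (len 3), cursors c1@0 c2@3 c3@3 c4@3, authorship ...
After op 3 (delete): buffer="" (len 0), cursors c1@0 c2@0 c3@0 c4@0, authorship 
After op 4 (move_right): buffer="" (len 0), cursors c1@0 c2@0 c3@0 c4@0, authorship 

Answer: empty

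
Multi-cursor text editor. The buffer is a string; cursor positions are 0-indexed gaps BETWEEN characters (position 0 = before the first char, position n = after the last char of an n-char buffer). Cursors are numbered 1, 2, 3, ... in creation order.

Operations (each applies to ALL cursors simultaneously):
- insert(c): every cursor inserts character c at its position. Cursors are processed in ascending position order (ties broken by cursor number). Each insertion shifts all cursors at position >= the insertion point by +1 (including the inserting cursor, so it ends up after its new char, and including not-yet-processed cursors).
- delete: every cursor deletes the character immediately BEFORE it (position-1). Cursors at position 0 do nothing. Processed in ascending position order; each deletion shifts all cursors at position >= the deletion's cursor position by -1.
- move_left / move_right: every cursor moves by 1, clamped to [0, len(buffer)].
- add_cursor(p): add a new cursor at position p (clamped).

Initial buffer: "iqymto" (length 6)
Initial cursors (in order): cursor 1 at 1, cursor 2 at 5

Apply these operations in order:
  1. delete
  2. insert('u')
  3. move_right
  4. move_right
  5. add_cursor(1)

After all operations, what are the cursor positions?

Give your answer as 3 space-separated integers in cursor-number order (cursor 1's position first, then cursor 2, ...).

Answer: 3 6 1

Derivation:
After op 1 (delete): buffer="qymo" (len 4), cursors c1@0 c2@3, authorship ....
After op 2 (insert('u')): buffer="uqymuo" (len 6), cursors c1@1 c2@5, authorship 1...2.
After op 3 (move_right): buffer="uqymuo" (len 6), cursors c1@2 c2@6, authorship 1...2.
After op 4 (move_right): buffer="uqymuo" (len 6), cursors c1@3 c2@6, authorship 1...2.
After op 5 (add_cursor(1)): buffer="uqymuo" (len 6), cursors c3@1 c1@3 c2@6, authorship 1...2.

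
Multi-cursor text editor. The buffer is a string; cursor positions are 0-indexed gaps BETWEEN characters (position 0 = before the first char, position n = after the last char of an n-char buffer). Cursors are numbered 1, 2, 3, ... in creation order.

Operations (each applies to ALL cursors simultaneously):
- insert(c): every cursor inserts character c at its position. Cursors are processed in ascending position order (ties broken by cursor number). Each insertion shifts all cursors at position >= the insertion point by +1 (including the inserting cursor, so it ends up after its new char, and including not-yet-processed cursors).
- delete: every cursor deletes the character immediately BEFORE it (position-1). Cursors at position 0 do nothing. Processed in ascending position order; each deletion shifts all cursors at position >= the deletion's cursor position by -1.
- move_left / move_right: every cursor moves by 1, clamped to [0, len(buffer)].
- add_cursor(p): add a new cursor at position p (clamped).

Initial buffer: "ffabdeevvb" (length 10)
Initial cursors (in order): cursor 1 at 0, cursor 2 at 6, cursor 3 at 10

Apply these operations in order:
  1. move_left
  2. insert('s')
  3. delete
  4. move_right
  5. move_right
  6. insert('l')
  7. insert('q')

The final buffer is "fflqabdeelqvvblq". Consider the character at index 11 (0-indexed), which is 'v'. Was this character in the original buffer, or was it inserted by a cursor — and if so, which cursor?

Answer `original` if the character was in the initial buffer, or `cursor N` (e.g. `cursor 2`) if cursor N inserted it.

Answer: original

Derivation:
After op 1 (move_left): buffer="ffabdeevvb" (len 10), cursors c1@0 c2@5 c3@9, authorship ..........
After op 2 (insert('s')): buffer="sffabdseevvsb" (len 13), cursors c1@1 c2@7 c3@12, authorship 1.....2....3.
After op 3 (delete): buffer="ffabdeevvb" (len 10), cursors c1@0 c2@5 c3@9, authorship ..........
After op 4 (move_right): buffer="ffabdeevvb" (len 10), cursors c1@1 c2@6 c3@10, authorship ..........
After op 5 (move_right): buffer="ffabdeevvb" (len 10), cursors c1@2 c2@7 c3@10, authorship ..........
After op 6 (insert('l')): buffer="fflabdeelvvbl" (len 13), cursors c1@3 c2@9 c3@13, authorship ..1.....2...3
After op 7 (insert('q')): buffer="fflqabdeelqvvblq" (len 16), cursors c1@4 c2@11 c3@16, authorship ..11.....22...33
Authorship (.=original, N=cursor N): . . 1 1 . . . . . 2 2 . . . 3 3
Index 11: author = original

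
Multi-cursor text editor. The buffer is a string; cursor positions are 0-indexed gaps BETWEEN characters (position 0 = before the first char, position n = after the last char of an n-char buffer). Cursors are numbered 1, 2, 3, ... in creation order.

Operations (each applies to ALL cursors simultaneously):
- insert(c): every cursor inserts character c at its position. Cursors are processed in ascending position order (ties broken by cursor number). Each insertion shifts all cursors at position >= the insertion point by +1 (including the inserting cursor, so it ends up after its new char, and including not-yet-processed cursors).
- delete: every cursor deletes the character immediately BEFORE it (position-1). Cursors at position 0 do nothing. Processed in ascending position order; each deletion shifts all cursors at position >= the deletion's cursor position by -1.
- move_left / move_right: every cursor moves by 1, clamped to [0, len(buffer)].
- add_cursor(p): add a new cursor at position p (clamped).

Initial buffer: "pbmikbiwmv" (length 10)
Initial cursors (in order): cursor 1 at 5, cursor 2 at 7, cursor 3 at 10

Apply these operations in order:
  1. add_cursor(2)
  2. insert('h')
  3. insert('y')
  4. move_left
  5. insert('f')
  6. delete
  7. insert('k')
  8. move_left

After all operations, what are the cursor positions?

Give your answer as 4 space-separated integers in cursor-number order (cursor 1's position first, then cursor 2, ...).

Answer: 9 14 20 3

Derivation:
After op 1 (add_cursor(2)): buffer="pbmikbiwmv" (len 10), cursors c4@2 c1@5 c2@7 c3@10, authorship ..........
After op 2 (insert('h')): buffer="pbhmikhbihwmvh" (len 14), cursors c4@3 c1@7 c2@10 c3@14, authorship ..4...1..2...3
After op 3 (insert('y')): buffer="pbhymikhybihywmvhy" (len 18), cursors c4@4 c1@9 c2@13 c3@18, authorship ..44...11..22...33
After op 4 (move_left): buffer="pbhymikhybihywmvhy" (len 18), cursors c4@3 c1@8 c2@12 c3@17, authorship ..44...11..22...33
After op 5 (insert('f')): buffer="pbhfymikhfybihfywmvhfy" (len 22), cursors c4@4 c1@10 c2@15 c3@21, authorship ..444...111..222...333
After op 6 (delete): buffer="pbhymikhybihywmvhy" (len 18), cursors c4@3 c1@8 c2@12 c3@17, authorship ..44...11..22...33
After op 7 (insert('k')): buffer="pbhkymikhkybihkywmvhky" (len 22), cursors c4@4 c1@10 c2@15 c3@21, authorship ..444...111..222...333
After op 8 (move_left): buffer="pbhkymikhkybihkywmvhky" (len 22), cursors c4@3 c1@9 c2@14 c3@20, authorship ..444...111..222...333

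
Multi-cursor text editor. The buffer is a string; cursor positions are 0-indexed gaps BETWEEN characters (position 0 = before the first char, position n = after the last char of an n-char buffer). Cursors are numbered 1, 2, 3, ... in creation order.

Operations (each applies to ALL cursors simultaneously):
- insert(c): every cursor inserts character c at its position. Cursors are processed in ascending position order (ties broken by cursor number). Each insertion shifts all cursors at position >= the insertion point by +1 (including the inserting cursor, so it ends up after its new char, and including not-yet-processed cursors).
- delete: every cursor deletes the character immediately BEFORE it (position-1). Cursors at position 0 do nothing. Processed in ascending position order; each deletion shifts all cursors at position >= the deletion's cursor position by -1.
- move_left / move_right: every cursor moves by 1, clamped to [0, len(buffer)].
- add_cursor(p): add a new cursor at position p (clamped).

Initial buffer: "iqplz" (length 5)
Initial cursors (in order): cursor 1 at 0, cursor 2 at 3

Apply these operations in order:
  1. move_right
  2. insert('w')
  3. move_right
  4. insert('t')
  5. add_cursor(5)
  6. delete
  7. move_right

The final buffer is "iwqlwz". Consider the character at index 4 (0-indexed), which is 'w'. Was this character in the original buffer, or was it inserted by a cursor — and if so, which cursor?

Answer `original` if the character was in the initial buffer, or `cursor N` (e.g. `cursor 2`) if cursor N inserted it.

Answer: cursor 2

Derivation:
After op 1 (move_right): buffer="iqplz" (len 5), cursors c1@1 c2@4, authorship .....
After op 2 (insert('w')): buffer="iwqplwz" (len 7), cursors c1@2 c2@6, authorship .1...2.
After op 3 (move_right): buffer="iwqplwz" (len 7), cursors c1@3 c2@7, authorship .1...2.
After op 4 (insert('t')): buffer="iwqtplwzt" (len 9), cursors c1@4 c2@9, authorship .1.1..2.2
After op 5 (add_cursor(5)): buffer="iwqtplwzt" (len 9), cursors c1@4 c3@5 c2@9, authorship .1.1..2.2
After op 6 (delete): buffer="iwqlwz" (len 6), cursors c1@3 c3@3 c2@6, authorship .1..2.
After op 7 (move_right): buffer="iwqlwz" (len 6), cursors c1@4 c3@4 c2@6, authorship .1..2.
Authorship (.=original, N=cursor N): . 1 . . 2 .
Index 4: author = 2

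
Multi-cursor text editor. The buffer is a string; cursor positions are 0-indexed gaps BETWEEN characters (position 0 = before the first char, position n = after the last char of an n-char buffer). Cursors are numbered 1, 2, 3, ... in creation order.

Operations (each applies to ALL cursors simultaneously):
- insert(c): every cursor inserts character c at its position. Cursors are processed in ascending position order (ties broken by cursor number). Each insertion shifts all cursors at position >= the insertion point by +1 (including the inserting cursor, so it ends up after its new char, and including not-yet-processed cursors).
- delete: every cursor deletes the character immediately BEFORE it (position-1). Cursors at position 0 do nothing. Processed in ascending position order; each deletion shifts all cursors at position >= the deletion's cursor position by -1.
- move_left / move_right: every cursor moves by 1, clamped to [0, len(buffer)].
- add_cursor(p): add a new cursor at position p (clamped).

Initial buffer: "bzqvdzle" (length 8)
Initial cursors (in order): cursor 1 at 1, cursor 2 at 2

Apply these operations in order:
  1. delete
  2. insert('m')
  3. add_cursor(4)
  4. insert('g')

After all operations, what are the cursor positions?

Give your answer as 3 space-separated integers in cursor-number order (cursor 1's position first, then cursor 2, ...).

After op 1 (delete): buffer="qvdzle" (len 6), cursors c1@0 c2@0, authorship ......
After op 2 (insert('m')): buffer="mmqvdzle" (len 8), cursors c1@2 c2@2, authorship 12......
After op 3 (add_cursor(4)): buffer="mmqvdzle" (len 8), cursors c1@2 c2@2 c3@4, authorship 12......
After op 4 (insert('g')): buffer="mmggqvgdzle" (len 11), cursors c1@4 c2@4 c3@7, authorship 1212..3....

Answer: 4 4 7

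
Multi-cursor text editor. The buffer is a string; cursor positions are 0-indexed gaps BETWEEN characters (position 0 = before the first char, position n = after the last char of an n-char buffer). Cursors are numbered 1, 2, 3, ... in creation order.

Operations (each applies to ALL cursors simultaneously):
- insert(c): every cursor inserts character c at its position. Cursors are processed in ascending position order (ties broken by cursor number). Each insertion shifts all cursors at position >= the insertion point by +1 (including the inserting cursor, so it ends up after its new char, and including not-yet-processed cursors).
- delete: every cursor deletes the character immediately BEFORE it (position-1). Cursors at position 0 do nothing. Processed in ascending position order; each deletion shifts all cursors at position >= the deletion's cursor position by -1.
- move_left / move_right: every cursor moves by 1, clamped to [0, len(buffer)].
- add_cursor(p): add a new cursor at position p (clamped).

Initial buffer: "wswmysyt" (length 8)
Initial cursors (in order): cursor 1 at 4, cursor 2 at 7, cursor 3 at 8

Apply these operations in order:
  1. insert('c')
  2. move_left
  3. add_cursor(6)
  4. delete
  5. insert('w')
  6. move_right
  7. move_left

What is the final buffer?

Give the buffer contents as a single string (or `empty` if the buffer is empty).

Answer: wswwcwswcwc

Derivation:
After op 1 (insert('c')): buffer="wswmcysyctc" (len 11), cursors c1@5 c2@9 c3@11, authorship ....1...2.3
After op 2 (move_left): buffer="wswmcysyctc" (len 11), cursors c1@4 c2@8 c3@10, authorship ....1...2.3
After op 3 (add_cursor(6)): buffer="wswmcysyctc" (len 11), cursors c1@4 c4@6 c2@8 c3@10, authorship ....1...2.3
After op 4 (delete): buffer="wswcscc" (len 7), cursors c1@3 c4@4 c2@5 c3@6, authorship ...1.23
After op 5 (insert('w')): buffer="wswwcwswcwc" (len 11), cursors c1@4 c4@6 c2@8 c3@10, authorship ...114.2233
After op 6 (move_right): buffer="wswwcwswcwc" (len 11), cursors c1@5 c4@7 c2@9 c3@11, authorship ...114.2233
After op 7 (move_left): buffer="wswwcwswcwc" (len 11), cursors c1@4 c4@6 c2@8 c3@10, authorship ...114.2233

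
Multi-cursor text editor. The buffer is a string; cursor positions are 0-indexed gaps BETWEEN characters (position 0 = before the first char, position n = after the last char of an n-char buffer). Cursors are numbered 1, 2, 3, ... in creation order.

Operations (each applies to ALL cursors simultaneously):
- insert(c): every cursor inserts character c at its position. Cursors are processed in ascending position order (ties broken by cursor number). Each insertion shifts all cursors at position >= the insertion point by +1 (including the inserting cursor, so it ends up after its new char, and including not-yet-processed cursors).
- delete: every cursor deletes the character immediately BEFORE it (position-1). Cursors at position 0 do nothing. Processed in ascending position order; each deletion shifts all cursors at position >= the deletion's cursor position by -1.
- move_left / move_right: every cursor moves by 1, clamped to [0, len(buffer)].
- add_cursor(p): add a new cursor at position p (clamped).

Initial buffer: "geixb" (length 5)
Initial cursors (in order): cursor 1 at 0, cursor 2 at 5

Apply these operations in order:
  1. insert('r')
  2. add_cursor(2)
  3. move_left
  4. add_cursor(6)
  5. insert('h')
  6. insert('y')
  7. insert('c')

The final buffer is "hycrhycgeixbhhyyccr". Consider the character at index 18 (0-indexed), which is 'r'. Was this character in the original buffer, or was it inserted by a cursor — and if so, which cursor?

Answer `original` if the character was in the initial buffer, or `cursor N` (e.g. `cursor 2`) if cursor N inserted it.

After op 1 (insert('r')): buffer="rgeixbr" (len 7), cursors c1@1 c2@7, authorship 1.....2
After op 2 (add_cursor(2)): buffer="rgeixbr" (len 7), cursors c1@1 c3@2 c2@7, authorship 1.....2
After op 3 (move_left): buffer="rgeixbr" (len 7), cursors c1@0 c3@1 c2@6, authorship 1.....2
After op 4 (add_cursor(6)): buffer="rgeixbr" (len 7), cursors c1@0 c3@1 c2@6 c4@6, authorship 1.....2
After op 5 (insert('h')): buffer="hrhgeixbhhr" (len 11), cursors c1@1 c3@3 c2@10 c4@10, authorship 113.....242
After op 6 (insert('y')): buffer="hyrhygeixbhhyyr" (len 15), cursors c1@2 c3@5 c2@14 c4@14, authorship 11133.....24242
After op 7 (insert('c')): buffer="hycrhycgeixbhhyyccr" (len 19), cursors c1@3 c3@7 c2@18 c4@18, authorship 1111333.....2424242
Authorship (.=original, N=cursor N): 1 1 1 1 3 3 3 . . . . . 2 4 2 4 2 4 2
Index 18: author = 2

Answer: cursor 2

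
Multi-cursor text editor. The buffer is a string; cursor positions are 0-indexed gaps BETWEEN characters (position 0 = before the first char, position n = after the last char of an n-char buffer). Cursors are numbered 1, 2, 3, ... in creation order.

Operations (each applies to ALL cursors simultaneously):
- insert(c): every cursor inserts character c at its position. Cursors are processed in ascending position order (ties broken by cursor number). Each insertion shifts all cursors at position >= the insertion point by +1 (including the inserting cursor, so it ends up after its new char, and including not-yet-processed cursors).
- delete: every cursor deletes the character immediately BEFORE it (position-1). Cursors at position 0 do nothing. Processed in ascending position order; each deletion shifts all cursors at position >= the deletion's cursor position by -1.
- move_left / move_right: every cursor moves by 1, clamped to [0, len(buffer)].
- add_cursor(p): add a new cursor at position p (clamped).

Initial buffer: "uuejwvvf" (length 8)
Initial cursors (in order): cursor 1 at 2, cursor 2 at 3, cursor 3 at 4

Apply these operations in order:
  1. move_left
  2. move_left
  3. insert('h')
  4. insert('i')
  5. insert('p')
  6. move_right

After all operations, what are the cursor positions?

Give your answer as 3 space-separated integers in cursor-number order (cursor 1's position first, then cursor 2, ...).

Answer: 4 8 12

Derivation:
After op 1 (move_left): buffer="uuejwvvf" (len 8), cursors c1@1 c2@2 c3@3, authorship ........
After op 2 (move_left): buffer="uuejwvvf" (len 8), cursors c1@0 c2@1 c3@2, authorship ........
After op 3 (insert('h')): buffer="huhuhejwvvf" (len 11), cursors c1@1 c2@3 c3@5, authorship 1.2.3......
After op 4 (insert('i')): buffer="hiuhiuhiejwvvf" (len 14), cursors c1@2 c2@5 c3@8, authorship 11.22.33......
After op 5 (insert('p')): buffer="hipuhipuhipejwvvf" (len 17), cursors c1@3 c2@7 c3@11, authorship 111.222.333......
After op 6 (move_right): buffer="hipuhipuhipejwvvf" (len 17), cursors c1@4 c2@8 c3@12, authorship 111.222.333......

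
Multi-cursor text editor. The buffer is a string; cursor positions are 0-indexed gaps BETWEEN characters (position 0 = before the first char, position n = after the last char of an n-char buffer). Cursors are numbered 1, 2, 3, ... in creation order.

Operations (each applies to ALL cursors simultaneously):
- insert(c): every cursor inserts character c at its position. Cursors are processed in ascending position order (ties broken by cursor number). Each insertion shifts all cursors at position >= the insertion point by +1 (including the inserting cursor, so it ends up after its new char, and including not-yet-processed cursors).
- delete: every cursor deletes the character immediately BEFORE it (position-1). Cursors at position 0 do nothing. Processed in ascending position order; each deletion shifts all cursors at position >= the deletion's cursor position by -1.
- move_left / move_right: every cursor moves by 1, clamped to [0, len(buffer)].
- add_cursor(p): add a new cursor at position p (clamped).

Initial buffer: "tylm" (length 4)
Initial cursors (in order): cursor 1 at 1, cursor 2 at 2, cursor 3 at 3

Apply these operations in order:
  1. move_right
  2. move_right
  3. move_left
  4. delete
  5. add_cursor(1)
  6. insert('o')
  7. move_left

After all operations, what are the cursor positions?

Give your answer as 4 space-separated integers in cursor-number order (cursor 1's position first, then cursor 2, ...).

Answer: 2 2 2 4

Derivation:
After op 1 (move_right): buffer="tylm" (len 4), cursors c1@2 c2@3 c3@4, authorship ....
After op 2 (move_right): buffer="tylm" (len 4), cursors c1@3 c2@4 c3@4, authorship ....
After op 3 (move_left): buffer="tylm" (len 4), cursors c1@2 c2@3 c3@3, authorship ....
After op 4 (delete): buffer="m" (len 1), cursors c1@0 c2@0 c3@0, authorship .
After op 5 (add_cursor(1)): buffer="m" (len 1), cursors c1@0 c2@0 c3@0 c4@1, authorship .
After op 6 (insert('o')): buffer="ooomo" (len 5), cursors c1@3 c2@3 c3@3 c4@5, authorship 123.4
After op 7 (move_left): buffer="ooomo" (len 5), cursors c1@2 c2@2 c3@2 c4@4, authorship 123.4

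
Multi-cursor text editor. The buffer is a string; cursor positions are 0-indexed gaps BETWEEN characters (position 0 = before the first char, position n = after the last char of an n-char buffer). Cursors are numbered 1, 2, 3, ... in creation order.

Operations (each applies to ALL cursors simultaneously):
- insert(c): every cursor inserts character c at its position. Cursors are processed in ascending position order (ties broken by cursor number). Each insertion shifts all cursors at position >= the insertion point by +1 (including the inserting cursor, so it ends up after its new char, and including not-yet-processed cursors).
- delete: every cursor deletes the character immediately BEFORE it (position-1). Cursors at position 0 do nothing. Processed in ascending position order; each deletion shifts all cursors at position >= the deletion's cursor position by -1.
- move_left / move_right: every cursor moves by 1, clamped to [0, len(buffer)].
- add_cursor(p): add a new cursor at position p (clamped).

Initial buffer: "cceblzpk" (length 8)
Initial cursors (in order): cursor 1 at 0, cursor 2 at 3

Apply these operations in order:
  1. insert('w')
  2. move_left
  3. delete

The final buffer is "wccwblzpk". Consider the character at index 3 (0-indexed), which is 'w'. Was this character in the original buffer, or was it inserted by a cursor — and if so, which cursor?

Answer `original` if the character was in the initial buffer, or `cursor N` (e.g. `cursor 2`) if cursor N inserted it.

Answer: cursor 2

Derivation:
After op 1 (insert('w')): buffer="wccewblzpk" (len 10), cursors c1@1 c2@5, authorship 1...2.....
After op 2 (move_left): buffer="wccewblzpk" (len 10), cursors c1@0 c2@4, authorship 1...2.....
After op 3 (delete): buffer="wccwblzpk" (len 9), cursors c1@0 c2@3, authorship 1..2.....
Authorship (.=original, N=cursor N): 1 . . 2 . . . . .
Index 3: author = 2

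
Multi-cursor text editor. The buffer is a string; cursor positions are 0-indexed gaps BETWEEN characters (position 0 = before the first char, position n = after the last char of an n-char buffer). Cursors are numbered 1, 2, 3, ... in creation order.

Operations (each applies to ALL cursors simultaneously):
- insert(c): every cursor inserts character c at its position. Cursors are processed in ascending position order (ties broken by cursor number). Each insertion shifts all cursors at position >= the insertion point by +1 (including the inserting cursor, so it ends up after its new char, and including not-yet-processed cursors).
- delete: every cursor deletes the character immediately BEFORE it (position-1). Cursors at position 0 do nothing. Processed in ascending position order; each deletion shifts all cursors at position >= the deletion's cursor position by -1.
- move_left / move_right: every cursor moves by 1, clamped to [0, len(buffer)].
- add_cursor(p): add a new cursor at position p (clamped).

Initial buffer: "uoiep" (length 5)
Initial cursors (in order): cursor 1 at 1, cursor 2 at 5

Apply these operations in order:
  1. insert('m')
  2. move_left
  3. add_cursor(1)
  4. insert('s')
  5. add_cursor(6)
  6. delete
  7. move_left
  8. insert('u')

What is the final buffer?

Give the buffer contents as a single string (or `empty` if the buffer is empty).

After op 1 (insert('m')): buffer="umoiepm" (len 7), cursors c1@2 c2@7, authorship .1....2
After op 2 (move_left): buffer="umoiepm" (len 7), cursors c1@1 c2@6, authorship .1....2
After op 3 (add_cursor(1)): buffer="umoiepm" (len 7), cursors c1@1 c3@1 c2@6, authorship .1....2
After op 4 (insert('s')): buffer="ussmoiepsm" (len 10), cursors c1@3 c3@3 c2@9, authorship .131....22
After op 5 (add_cursor(6)): buffer="ussmoiepsm" (len 10), cursors c1@3 c3@3 c4@6 c2@9, authorship .131....22
After op 6 (delete): buffer="umoepm" (len 6), cursors c1@1 c3@1 c4@3 c2@5, authorship .1...2
After op 7 (move_left): buffer="umoepm" (len 6), cursors c1@0 c3@0 c4@2 c2@4, authorship .1...2
After op 8 (insert('u')): buffer="uuumuoeupm" (len 10), cursors c1@2 c3@2 c4@5 c2@8, authorship 13.14..2.2

Answer: uuumuoeupm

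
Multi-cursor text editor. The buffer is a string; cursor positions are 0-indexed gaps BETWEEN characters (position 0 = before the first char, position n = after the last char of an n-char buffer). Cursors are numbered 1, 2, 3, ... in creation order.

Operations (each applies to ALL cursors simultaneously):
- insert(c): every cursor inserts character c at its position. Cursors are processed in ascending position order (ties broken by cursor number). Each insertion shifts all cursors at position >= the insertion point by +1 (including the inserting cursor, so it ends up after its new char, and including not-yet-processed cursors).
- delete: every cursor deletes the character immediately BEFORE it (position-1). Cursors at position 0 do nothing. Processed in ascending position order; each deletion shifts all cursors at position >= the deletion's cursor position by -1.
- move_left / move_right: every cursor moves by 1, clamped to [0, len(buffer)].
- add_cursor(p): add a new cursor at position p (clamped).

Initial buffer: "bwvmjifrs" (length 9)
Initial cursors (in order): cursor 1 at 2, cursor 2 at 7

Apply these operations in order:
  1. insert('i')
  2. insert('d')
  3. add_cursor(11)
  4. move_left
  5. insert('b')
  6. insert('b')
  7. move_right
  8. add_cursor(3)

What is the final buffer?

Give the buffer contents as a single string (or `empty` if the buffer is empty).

After op 1 (insert('i')): buffer="bwivmjifirs" (len 11), cursors c1@3 c2@9, authorship ..1.....2..
After op 2 (insert('d')): buffer="bwidvmjifidrs" (len 13), cursors c1@4 c2@11, authorship ..11.....22..
After op 3 (add_cursor(11)): buffer="bwidvmjifidrs" (len 13), cursors c1@4 c2@11 c3@11, authorship ..11.....22..
After op 4 (move_left): buffer="bwidvmjifidrs" (len 13), cursors c1@3 c2@10 c3@10, authorship ..11.....22..
After op 5 (insert('b')): buffer="bwibdvmjifibbdrs" (len 16), cursors c1@4 c2@13 c3@13, authorship ..111.....2232..
After op 6 (insert('b')): buffer="bwibbdvmjifibbbbdrs" (len 19), cursors c1@5 c2@16 c3@16, authorship ..1111.....223232..
After op 7 (move_right): buffer="bwibbdvmjifibbbbdrs" (len 19), cursors c1@6 c2@17 c3@17, authorship ..1111.....223232..
After op 8 (add_cursor(3)): buffer="bwibbdvmjifibbbbdrs" (len 19), cursors c4@3 c1@6 c2@17 c3@17, authorship ..1111.....223232..

Answer: bwibbdvmjifibbbbdrs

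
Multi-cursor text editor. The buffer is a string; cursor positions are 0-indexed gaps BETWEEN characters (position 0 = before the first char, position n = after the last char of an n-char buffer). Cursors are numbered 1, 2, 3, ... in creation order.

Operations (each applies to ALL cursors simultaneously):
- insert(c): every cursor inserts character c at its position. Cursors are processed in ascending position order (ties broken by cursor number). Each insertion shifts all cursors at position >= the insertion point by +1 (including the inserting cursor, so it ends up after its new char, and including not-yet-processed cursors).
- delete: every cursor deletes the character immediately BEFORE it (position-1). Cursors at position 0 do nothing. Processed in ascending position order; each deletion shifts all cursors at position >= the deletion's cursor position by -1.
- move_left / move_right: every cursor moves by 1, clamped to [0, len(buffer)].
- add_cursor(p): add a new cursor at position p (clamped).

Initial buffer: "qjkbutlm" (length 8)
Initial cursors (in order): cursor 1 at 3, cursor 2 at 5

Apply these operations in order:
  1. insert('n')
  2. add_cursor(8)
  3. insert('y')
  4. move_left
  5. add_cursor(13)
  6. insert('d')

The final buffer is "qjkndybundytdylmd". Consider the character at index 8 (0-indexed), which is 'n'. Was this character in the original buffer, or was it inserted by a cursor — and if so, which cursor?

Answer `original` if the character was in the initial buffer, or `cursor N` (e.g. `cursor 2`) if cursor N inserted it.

After op 1 (insert('n')): buffer="qjknbuntlm" (len 10), cursors c1@4 c2@7, authorship ...1..2...
After op 2 (add_cursor(8)): buffer="qjknbuntlm" (len 10), cursors c1@4 c2@7 c3@8, authorship ...1..2...
After op 3 (insert('y')): buffer="qjknybunytylm" (len 13), cursors c1@5 c2@9 c3@11, authorship ...11..22.3..
After op 4 (move_left): buffer="qjknybunytylm" (len 13), cursors c1@4 c2@8 c3@10, authorship ...11..22.3..
After op 5 (add_cursor(13)): buffer="qjknybunytylm" (len 13), cursors c1@4 c2@8 c3@10 c4@13, authorship ...11..22.3..
After op 6 (insert('d')): buffer="qjkndybundytdylmd" (len 17), cursors c1@5 c2@10 c3@13 c4@17, authorship ...111..222.33..4
Authorship (.=original, N=cursor N): . . . 1 1 1 . . 2 2 2 . 3 3 . . 4
Index 8: author = 2

Answer: cursor 2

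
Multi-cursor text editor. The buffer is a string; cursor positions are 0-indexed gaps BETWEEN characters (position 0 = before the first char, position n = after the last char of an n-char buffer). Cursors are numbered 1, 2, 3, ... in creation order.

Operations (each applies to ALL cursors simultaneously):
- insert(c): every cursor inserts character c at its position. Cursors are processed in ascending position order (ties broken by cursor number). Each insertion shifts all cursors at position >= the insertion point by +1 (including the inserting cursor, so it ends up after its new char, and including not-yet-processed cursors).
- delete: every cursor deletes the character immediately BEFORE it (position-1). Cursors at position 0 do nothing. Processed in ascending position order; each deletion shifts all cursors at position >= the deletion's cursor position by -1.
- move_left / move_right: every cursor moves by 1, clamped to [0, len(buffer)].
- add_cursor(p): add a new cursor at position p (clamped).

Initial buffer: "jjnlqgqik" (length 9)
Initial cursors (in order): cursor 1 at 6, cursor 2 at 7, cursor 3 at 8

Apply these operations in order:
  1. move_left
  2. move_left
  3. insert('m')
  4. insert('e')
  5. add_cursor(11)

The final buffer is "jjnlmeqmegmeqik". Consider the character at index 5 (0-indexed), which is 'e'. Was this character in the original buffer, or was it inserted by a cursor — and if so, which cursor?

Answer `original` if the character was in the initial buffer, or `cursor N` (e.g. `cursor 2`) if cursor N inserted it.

Answer: cursor 1

Derivation:
After op 1 (move_left): buffer="jjnlqgqik" (len 9), cursors c1@5 c2@6 c3@7, authorship .........
After op 2 (move_left): buffer="jjnlqgqik" (len 9), cursors c1@4 c2@5 c3@6, authorship .........
After op 3 (insert('m')): buffer="jjnlmqmgmqik" (len 12), cursors c1@5 c2@7 c3@9, authorship ....1.2.3...
After op 4 (insert('e')): buffer="jjnlmeqmegmeqik" (len 15), cursors c1@6 c2@9 c3@12, authorship ....11.22.33...
After op 5 (add_cursor(11)): buffer="jjnlmeqmegmeqik" (len 15), cursors c1@6 c2@9 c4@11 c3@12, authorship ....11.22.33...
Authorship (.=original, N=cursor N): . . . . 1 1 . 2 2 . 3 3 . . .
Index 5: author = 1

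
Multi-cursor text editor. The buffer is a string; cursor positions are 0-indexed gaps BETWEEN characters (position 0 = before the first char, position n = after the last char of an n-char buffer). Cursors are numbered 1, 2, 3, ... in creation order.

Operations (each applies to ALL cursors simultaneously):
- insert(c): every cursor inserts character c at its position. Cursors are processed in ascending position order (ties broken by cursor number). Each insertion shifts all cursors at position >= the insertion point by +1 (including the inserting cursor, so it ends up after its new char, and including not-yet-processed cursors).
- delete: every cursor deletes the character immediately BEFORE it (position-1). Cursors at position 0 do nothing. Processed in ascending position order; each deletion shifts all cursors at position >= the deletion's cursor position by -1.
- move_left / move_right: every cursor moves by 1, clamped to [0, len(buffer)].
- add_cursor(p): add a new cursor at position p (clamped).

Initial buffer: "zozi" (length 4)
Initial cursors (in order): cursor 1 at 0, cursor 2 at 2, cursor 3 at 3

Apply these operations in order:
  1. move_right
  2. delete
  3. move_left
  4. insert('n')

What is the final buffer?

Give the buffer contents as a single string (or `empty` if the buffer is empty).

Answer: nnno

Derivation:
After op 1 (move_right): buffer="zozi" (len 4), cursors c1@1 c2@3 c3@4, authorship ....
After op 2 (delete): buffer="o" (len 1), cursors c1@0 c2@1 c3@1, authorship .
After op 3 (move_left): buffer="o" (len 1), cursors c1@0 c2@0 c3@0, authorship .
After op 4 (insert('n')): buffer="nnno" (len 4), cursors c1@3 c2@3 c3@3, authorship 123.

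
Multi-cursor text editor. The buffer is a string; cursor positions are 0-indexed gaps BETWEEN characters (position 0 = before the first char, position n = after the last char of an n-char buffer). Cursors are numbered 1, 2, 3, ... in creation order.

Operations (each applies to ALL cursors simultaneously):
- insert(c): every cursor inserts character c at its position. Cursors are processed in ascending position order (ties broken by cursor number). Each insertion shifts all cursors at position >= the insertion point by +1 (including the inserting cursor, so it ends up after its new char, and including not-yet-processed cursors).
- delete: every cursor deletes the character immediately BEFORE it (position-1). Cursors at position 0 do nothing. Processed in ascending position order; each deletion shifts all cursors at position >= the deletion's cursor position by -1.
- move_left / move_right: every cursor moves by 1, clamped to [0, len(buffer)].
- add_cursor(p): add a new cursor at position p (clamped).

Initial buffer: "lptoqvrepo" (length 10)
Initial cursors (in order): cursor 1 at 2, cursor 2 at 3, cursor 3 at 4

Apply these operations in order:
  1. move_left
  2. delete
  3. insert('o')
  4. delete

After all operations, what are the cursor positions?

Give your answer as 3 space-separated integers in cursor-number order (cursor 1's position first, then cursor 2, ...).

Answer: 0 0 0

Derivation:
After op 1 (move_left): buffer="lptoqvrepo" (len 10), cursors c1@1 c2@2 c3@3, authorship ..........
After op 2 (delete): buffer="oqvrepo" (len 7), cursors c1@0 c2@0 c3@0, authorship .......
After op 3 (insert('o')): buffer="ooooqvrepo" (len 10), cursors c1@3 c2@3 c3@3, authorship 123.......
After op 4 (delete): buffer="oqvrepo" (len 7), cursors c1@0 c2@0 c3@0, authorship .......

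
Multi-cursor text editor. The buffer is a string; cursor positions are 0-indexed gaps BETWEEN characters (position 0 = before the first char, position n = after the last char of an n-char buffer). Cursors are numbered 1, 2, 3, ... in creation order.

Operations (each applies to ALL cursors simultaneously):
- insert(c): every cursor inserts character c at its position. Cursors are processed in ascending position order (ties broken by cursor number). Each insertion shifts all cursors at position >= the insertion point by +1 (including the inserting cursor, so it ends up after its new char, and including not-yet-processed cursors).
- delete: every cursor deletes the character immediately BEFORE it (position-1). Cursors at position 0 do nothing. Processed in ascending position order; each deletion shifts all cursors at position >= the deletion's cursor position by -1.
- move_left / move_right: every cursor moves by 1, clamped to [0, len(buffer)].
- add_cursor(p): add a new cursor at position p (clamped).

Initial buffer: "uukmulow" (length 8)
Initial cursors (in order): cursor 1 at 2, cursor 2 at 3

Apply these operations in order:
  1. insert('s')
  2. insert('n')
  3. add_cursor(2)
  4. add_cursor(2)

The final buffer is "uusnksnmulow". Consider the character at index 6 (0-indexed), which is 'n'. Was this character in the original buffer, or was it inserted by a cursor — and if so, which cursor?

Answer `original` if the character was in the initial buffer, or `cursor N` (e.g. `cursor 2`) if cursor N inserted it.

Answer: cursor 2

Derivation:
After op 1 (insert('s')): buffer="uusksmulow" (len 10), cursors c1@3 c2@5, authorship ..1.2.....
After op 2 (insert('n')): buffer="uusnksnmulow" (len 12), cursors c1@4 c2@7, authorship ..11.22.....
After op 3 (add_cursor(2)): buffer="uusnksnmulow" (len 12), cursors c3@2 c1@4 c2@7, authorship ..11.22.....
After op 4 (add_cursor(2)): buffer="uusnksnmulow" (len 12), cursors c3@2 c4@2 c1@4 c2@7, authorship ..11.22.....
Authorship (.=original, N=cursor N): . . 1 1 . 2 2 . . . . .
Index 6: author = 2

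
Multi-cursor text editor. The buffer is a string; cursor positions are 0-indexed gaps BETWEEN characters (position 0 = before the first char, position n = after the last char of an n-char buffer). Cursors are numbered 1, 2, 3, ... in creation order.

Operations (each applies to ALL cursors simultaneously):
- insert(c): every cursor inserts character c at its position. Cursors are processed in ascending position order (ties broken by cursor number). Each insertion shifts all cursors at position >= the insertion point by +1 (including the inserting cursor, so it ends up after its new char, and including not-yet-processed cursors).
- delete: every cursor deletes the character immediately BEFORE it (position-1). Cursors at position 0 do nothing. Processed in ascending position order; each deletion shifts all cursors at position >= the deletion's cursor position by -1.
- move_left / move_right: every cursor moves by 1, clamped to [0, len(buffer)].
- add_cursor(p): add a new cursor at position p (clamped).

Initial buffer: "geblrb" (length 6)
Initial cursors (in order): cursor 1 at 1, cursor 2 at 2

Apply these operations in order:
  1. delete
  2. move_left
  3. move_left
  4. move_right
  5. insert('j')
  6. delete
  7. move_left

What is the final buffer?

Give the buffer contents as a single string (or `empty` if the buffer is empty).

After op 1 (delete): buffer="blrb" (len 4), cursors c1@0 c2@0, authorship ....
After op 2 (move_left): buffer="blrb" (len 4), cursors c1@0 c2@0, authorship ....
After op 3 (move_left): buffer="blrb" (len 4), cursors c1@0 c2@0, authorship ....
After op 4 (move_right): buffer="blrb" (len 4), cursors c1@1 c2@1, authorship ....
After op 5 (insert('j')): buffer="bjjlrb" (len 6), cursors c1@3 c2@3, authorship .12...
After op 6 (delete): buffer="blrb" (len 4), cursors c1@1 c2@1, authorship ....
After op 7 (move_left): buffer="blrb" (len 4), cursors c1@0 c2@0, authorship ....

Answer: blrb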